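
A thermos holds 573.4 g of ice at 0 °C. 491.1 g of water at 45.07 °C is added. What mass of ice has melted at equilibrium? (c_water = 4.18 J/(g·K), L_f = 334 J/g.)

Cooling the water to 0 °C releases 491.1·4.18·45.07 = 92520 J.
Melting all 573.4 g of ice would need 573.4·334 = 191516 J.
That's not enough to melt it all — equilibrium is at 0 °C with ice remaining.
m_melt = 92520 / L_f = 277 g.

m_melted ≈ 277 g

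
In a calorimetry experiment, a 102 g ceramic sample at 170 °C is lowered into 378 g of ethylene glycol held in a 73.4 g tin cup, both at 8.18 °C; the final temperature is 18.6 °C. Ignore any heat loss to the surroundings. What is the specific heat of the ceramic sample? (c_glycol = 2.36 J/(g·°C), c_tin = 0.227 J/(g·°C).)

Energy conservation, ΣQ = 0:
102·c·(18.6 − 170) + 378·2.36·(18.6 − 8.18) + 73.4·0.227·(18.6 − 8.18) = 0
-15443 c = -9469.1
c = -9469.1/-15443 ≈ 0.6132 J/(g·°C)

c ≈ 0.613 J/(g·°C)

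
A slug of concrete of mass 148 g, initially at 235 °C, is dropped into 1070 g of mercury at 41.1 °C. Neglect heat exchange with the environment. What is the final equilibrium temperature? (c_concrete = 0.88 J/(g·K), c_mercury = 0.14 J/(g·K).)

Set heat shed by the hot body equal to heat absorbed by the cold body:
148·0.88·(235 − T) = 1070·0.14·(T − 41.1)
130.24(235 − T) = 149.8(T − 41.1)
280.04 T = 36763  ⇒  T ≈ 131.28 °C

T_f ≈ 131.3 °C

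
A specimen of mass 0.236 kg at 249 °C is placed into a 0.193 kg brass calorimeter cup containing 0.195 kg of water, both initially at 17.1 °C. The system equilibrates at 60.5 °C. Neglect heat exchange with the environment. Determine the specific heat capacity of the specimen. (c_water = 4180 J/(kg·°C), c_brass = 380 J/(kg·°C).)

c ≈ 867 J/(kg·°C)

Net heat exchanged in the isolated system is zero:
0.236·c·(60.5 − 249) + 0.195·4180·(60.5 − 17.1) + 0.193·380·(60.5 − 17.1) = 0
-44.49 c = -38558
c = -38558/-44.49 ≈ 866.8 J/(kg·°C)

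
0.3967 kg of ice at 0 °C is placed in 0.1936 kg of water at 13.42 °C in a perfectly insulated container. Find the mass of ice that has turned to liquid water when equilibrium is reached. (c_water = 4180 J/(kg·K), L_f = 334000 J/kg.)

m_melted ≈ 0.0325 kg

Cooling the water to 0 °C releases 0.1936·4180·13.42 = 10860 J.
Melting all 0.3967 kg of ice would need 0.3967·334000 = 132498 J.
Since 10860 < 132498 J, not all the ice melts; equilibrium is at 0 °C.
m_melted·334000 = 10860  ⇒  m_melted ≈ 0.03252 kg.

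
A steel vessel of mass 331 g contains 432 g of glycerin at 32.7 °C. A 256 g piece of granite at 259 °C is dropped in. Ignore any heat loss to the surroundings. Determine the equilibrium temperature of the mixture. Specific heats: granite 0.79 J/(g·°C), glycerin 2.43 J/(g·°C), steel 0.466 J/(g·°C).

T_f ≈ 65.2 °C

Energy conservation, ΣQ = 0:
256·0.79·(T − 259) + 432·2.43·(T − 32.7) + 331·0.466·(T − 32.7) = 0
1406.2 T = 91751
T = 91751 / 1406.2 = 65.2 °C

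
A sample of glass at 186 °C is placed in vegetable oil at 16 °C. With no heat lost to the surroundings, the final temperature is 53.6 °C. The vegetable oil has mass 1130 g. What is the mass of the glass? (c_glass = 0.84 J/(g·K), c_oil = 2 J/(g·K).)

m ≈ 764 g

Net heat exchanged in the isolated system is zero:
m·0.84·(53.6 − 186) + 1130·2·(53.6 − 16) = 0
-111.22 m = -84976
m = -84976/-111.22 ≈ 764.1 g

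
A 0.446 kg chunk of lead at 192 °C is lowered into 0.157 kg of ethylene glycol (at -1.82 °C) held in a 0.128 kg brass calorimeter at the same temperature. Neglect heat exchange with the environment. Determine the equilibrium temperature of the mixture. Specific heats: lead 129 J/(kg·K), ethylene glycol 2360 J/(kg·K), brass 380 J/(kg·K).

T_f ≈ 21.6 °C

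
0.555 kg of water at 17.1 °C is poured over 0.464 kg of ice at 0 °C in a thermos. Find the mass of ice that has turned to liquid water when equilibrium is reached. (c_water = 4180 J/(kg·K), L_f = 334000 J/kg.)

m_melted ≈ 0.119 kg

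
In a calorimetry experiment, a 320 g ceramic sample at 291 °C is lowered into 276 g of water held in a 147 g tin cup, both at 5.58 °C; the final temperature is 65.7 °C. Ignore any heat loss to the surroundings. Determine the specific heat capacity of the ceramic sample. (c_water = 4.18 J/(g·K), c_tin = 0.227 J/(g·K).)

c ≈ 0.99 J/(g·K)

Setting the total heat transfer to zero:
320·c·(65.7 − 291) + 276·4.18·(65.7 − 5.58) + 147·0.227·(65.7 − 5.58) = 0
-72096 c = -71365
c = -71365/-72096 ≈ 0.9899 J/(g·K)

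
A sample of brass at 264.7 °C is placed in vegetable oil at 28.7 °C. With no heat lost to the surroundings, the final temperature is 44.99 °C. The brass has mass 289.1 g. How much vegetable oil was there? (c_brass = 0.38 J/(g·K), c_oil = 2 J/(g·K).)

m ≈ 741 g

Heat lost by the brass = heat gained by the oil:
289.1×0.38×(264.7 − 44.99) = m×2×(44.99 − 28.7)
32.58 m = 24137  ⇒  m ≈ 740.9 g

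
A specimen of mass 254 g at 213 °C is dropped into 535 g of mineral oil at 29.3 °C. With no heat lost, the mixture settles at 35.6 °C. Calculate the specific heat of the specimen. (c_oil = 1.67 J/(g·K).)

c ≈ 0.125 J/(g·K)

Conservation of energy gives ΣQ = 0:
254×c×(35.6 − 213) + 535×1.67×(35.6 − 29.3) = 0
-45060 c = -5628.7
c = -5628.7/-45060 ≈ 0.1249 J/(g·K)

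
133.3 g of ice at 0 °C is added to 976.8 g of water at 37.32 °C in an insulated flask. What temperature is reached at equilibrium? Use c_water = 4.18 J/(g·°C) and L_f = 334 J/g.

T_f ≈ 23.2 °C

Sum of m c ΔT and latent-heat terms is zero:
fusion: m_ice L_f = 133.3·334 = 44522; meltwater 0→T: 133.3·4.18·T = 557.19 T; water: 4083(T − 37.32)
4640.2 T = 152378 − 44522 = 107856
T ≈ 23.24 °C. Since T > 0 °C, the all-ice-melts assumption holds.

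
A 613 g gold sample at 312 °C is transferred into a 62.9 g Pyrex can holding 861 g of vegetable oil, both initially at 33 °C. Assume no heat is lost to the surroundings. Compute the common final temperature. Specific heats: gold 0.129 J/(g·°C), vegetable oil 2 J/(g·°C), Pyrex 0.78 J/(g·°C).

T_f ≈ 44.9 °C

With ΣQ=0 the equilibrium temperature is the m·c-weighted mean:
T_f = (79.08*312 + 1722*33 + 49.06*33) / (79.08 + 1722 + 49.06)
    = 83117 / 1850.1 ≈ 44.92 °C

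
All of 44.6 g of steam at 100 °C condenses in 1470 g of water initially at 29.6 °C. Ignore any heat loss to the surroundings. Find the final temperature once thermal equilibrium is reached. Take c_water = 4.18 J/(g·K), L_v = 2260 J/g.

T_f ≈ 47.6 °C

Net heat exchanged in the isolated system is zero:
steam→water at 100 °C releases m L_v = 44.6×2260 = 100796
  condensate cools 100→T: 44.6×4.18×(T − 100) = 186.43(T − 100)
  water warms: 1470×4.18×(T − 29.6) = 6144.6(T − 29.6)
6331 T = 100796 + 18643 + 181880 = 301319
T ≈ 47.59 °C, under the boiling point, so the assumption holds.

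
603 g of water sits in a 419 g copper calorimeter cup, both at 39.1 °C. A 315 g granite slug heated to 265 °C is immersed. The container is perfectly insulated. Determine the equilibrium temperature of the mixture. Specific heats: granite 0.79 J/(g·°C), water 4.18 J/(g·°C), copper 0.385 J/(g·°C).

Heat gained plus heat lost sum to zero:
315×0.79×(T − 265) + 603×4.18×(T − 39.1) + 419×0.385×(T − 39.1) = 0
248.85(T − 265) + 2520.5(T − 39.1) + 161.31(T − 39.1) = 0
(248.85 + 2520.5 + 161.31) T = 248.85×265 + 2520.5×39.1 + 161.31×39.1
T = 170806 / 2930.7 = 58.3 °C

T_f ≈ 58.3 °C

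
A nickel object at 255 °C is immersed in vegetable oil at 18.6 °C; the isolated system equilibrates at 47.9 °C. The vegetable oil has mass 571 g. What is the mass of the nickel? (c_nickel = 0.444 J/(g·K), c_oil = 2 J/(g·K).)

|Q_nickel| = |Q_oil|:
m·0.444·(255 − 47.9) = 571·2·(47.9 − 18.6)
91.95 m = 33461  ⇒  m ≈ 363.9 g

m ≈ 364 g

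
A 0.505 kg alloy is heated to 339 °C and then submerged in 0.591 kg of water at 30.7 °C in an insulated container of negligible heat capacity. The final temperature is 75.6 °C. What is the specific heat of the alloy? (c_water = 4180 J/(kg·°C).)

c ≈ 834 J/(kg·°C)

Taking heat into each body as positive, Σ m c ΔT = 0:
0.505·c·(75.6 − 339) + 0.591·4180·(75.6 − 30.7) = 0
-133.02 c = -110920
c = -110920/-133.02 ≈ 833.9 J/(kg·°C)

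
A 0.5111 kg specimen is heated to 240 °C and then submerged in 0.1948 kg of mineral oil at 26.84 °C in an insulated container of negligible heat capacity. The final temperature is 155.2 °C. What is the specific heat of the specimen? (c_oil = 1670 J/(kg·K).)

Heat lost by the specimen = heat gained by the oil:
0.5111·c·(240 − 155.2) = 0.1948·1670·(155.2 − 26.84)
43.34 c = 41758  ⇒  c ≈ 963.5 J/(kg·K)

c ≈ 963 J/(kg·K)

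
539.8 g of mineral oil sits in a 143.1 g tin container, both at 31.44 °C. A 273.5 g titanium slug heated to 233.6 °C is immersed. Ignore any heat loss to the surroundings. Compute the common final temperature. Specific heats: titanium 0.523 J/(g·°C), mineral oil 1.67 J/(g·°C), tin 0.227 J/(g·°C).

T_f ≈ 58.3 °C

Let T be the final temperature. ΣQ_i = 0:
273.5×0.523×(T − 233.6) + 539.8×1.67×(T − 31.44) + 143.1×0.227×(T − 31.44) = 0
143.04(T − 233.6) + 901.47(T − 31.44) + 32.48(T − 31.44) = 0
1077 T = 62778
T ≈ 58.29 °C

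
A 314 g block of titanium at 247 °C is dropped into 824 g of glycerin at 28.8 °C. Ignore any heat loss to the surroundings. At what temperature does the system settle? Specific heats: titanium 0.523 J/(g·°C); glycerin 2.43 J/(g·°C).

Let T be the final temperature. ΣQ_i = 0:
314·0.523·(T − 247) + 824·2.43·(T − 28.8) = 0
164.22(T − 247) + 2002.3(T − 28.8) = 0
2166.5 T = 98230
T = 98230 / 2166.5 = 45.3 °C

T_f ≈ 45.3 °C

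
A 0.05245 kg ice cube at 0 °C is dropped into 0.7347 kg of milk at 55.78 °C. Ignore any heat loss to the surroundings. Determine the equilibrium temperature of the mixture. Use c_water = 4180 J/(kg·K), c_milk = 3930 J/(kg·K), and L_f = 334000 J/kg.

T_f ≈ 46.2 °C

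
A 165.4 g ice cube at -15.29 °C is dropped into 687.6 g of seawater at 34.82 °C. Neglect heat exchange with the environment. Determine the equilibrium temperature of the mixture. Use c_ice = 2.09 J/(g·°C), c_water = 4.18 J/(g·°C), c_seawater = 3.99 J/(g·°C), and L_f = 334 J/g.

Net heat exchanged in the isolated system is zero:
warm ice to 0 °C: 165.4·2.09·(0 − (-15.29)) = 5285.5
  fusion: m_ice L_f = 165.4·334 = 55244
  meltwater 0→T: 165.4·4.18·T = 691.37 T
  seawater cools: 687.6·3.99·(T − 34.82) = 2743.5(T − 34.82)
3434.9 T = 95530 − 60529 = 35000
T ≈ 10.19 °C (positive, so assuming full melt was valid).

T_f ≈ 10.2 °C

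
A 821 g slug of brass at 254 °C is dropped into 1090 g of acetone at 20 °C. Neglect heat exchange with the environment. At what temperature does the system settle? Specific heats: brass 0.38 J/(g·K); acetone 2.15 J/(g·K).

T_f ≈ 47.5 °C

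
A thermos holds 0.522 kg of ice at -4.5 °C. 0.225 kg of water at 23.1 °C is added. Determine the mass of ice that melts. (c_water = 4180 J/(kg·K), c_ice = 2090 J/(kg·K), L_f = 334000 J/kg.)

m_melted ≈ 0.0503 kg

Water can give up m c ΔT = 0.225×4180×23.1 = 21726 J before reaching 0 °C.
Of that, 0.522×2090×4.5 = 4909.4 J goes to bring the ice to 0 °C, leaving 16816 J.
To melt every bit of ice: 0.522×334000 = 174348 J.
That's not enough to melt it all — equilibrium is at 0 °C with ice remaining.
m_melted×334000 = 16816  ⇒  m_melted ≈ 0.05035 kg.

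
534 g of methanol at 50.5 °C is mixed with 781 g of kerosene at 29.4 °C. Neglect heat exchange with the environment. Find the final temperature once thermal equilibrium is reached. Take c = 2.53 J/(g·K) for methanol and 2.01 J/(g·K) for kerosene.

T_f ≈ 39.2 °C

Let T be the final temperature. ΣQ_i = 0:
534*2.53*(T − 50.5) + 781*2.01*(T − 29.4) = 0
2920.8 T = 114379
T = 114379/2920.8 ≈ 39.16 °C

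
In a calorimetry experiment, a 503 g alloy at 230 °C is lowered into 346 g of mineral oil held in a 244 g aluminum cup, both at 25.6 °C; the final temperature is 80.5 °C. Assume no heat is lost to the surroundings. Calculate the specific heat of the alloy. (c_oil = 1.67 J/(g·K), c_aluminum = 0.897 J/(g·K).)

c ≈ 0.582 J/(g·K)

Conservation of energy gives ΣQ = 0:
503·c·(80.5 − 230) + 346·1.67·(80.5 − 25.6) + 244·0.897·(80.5 − 25.6) = 0
-75198 c = -43738
c = -43738/-75198 ≈ 0.5816 J/(g·K)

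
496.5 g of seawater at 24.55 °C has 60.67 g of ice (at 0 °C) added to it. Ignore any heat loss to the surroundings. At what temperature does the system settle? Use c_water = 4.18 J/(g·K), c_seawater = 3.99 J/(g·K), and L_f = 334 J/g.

T_f ≈ 12.7 °C

Sum of m c ΔT and latent-heat terms is zero:
latent heat to melt: 60.67×334 = 20264
  meltwater 0→T: 60.67×4.18×T = 253.6 T
  seawater cools: 496.5×3.99×(T − 24.55) = 1981(T − 24.55)
2234.6 T = 48634 − 20264 = 28371
T ≈ 12.70 °C — above 0 °C, consistent with complete melting.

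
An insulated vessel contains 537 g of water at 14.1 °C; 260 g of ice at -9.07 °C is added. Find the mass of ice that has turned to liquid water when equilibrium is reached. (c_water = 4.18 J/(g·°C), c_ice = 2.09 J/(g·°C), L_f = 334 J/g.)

m_melted ≈ 80 g

Cooling the water to 0 °C releases 537·4.18·14.1 = 31650 J.
Of that, 260·2.09·9.07 = 4928.6 J goes to bring the ice to 0 °C, leaving 26721 J.
To melt every bit of ice: 260·334 = 86840 J.
Since 26721 < 86840 J, not all the ice melts; equilibrium is at 0 °C.
Mass melted = 26721/334 ≈ 80 g.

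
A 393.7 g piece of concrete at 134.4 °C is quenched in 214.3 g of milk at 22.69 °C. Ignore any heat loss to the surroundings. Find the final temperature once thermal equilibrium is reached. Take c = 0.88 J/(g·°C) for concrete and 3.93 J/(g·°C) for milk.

T_f ≈ 55.2 °C

Setting the total heat transfer to zero:
393.7·0.88·(T − 134.4) + 214.3·3.93·(T − 22.69) = 0
346.46(T − 134.4) + 842.2(T − 22.69) = 0
(346.46 + 842.2) T = 346.46·134.4 + 842.2·22.69
T ≈ 55.25 °C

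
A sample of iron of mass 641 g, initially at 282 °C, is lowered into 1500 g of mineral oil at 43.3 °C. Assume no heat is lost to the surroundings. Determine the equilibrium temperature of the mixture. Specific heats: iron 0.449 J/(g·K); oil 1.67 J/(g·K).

T_f ≈ 67.9 °C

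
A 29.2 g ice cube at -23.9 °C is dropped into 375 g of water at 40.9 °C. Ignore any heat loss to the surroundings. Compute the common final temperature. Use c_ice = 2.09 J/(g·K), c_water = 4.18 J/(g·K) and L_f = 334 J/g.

T_f ≈ 31.3 °C

Setting the total heat transfer to zero:
warm ice to 0 °C: 29.2·2.09·(0 − (-23.9)) = 1458.6
  melt ice: 29.2·334 = 9752.8
  meltwater 0→T: 29.2·4.18·T = 122.06 T
  water: 1567.5(T − 40.9)
1689.6 T = 64111 − 11211 = 52899
T ≈ 31.31 °C (positive, so assuming full melt was valid).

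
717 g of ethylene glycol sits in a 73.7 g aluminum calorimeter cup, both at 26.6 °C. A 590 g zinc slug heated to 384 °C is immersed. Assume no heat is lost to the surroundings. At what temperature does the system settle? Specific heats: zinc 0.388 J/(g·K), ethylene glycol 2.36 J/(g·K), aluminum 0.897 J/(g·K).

T_f ≈ 67.8 °C

Taking heat into each body as positive, Σ m c ΔT = 0:
590·0.388·(T − 384) + 717·2.36·(T − 26.6) + 73.7·0.897·(T − 26.6) = 0
(228.92 + 1692.1 + 66.11) T = 228.92·384 + 1692.1·26.6 + 66.11·26.6
T ≈ 67.77 °C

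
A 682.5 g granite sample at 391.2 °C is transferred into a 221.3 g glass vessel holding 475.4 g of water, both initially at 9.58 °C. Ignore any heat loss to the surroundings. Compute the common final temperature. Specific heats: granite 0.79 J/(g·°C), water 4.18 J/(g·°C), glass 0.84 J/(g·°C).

T_f ≈ 85.4 °C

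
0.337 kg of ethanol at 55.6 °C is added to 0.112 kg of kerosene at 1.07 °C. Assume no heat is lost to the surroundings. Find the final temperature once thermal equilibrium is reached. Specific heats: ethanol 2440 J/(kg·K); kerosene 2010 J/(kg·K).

Net heat exchanged in the isolated system is zero:
0.337·2440·(T − 55.6) + 0.112·2010·(T − 1.07) = 0
(822.28 + 225.12) T = 822.28·55.6 + 225.12·1.07
T = 45960/1047.4 ≈ 43.88 °C

T_f ≈ 43.9 °C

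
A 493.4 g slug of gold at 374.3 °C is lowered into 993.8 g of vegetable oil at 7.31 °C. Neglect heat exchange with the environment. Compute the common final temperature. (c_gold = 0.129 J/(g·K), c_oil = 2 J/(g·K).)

Net heat exchanged in the isolated system is zero:
493.4·0.129·(T − 374.3) + 993.8·2·(T − 7.31) = 0
63.65(T − 374.3) + 1987.6(T − 7.31) = 0
2051.2 T = 38353
T = 38353/2051.2 ≈ 18.70 °C

T_f ≈ 18.7 °C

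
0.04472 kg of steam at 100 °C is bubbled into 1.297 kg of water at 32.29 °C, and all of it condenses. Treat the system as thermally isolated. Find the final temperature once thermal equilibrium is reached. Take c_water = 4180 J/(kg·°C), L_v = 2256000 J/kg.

Setting the total heat transfer to zero:
latent heat released on condensation: 0.04472·2256000 = 100888
  condensed water 100 °C→T: 186.93(T − 100)
  water warms: 1.297·4180·(T − 32.29) = 5421.5(T − 32.29)
5608.4 T = 100888 + 18693 + 175059 = 294640
T ≈ 52.54 °C, under the boiling point, so the assumption holds.

T_f ≈ 52.5 °C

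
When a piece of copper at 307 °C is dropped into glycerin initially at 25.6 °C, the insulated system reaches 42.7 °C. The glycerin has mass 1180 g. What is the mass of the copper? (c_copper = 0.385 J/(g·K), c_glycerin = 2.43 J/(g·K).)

m ≈ 482 g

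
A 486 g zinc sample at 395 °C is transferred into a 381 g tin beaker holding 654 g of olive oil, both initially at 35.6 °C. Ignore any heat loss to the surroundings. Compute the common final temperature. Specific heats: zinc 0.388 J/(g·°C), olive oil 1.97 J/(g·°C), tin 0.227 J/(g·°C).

Net heat exchanged in the isolated system is zero:
486×0.388×(T − 395) + 654×1.97×(T − 35.6) + 381×0.227×(T − 35.6) = 0
(188.57 + 1288.4 + 86.49) T = 188.57×395 + 1288.4×35.6 + 86.49×35.6
T = 123430 / 1563.4 = 78.9 °C

T_f ≈ 78.9 °C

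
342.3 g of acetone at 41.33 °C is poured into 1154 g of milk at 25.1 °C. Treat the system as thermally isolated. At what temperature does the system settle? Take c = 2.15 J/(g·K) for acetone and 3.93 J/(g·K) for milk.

T_f ≈ 27.4 °C

T_f is the heat-capacity-weighted average of the initial temperatures:
T_f = (735.95×41.33 + 4535.2×25.1) / (735.95 + 4535.2)
    = 144251 / 5271.2 ≈ 27.37 °C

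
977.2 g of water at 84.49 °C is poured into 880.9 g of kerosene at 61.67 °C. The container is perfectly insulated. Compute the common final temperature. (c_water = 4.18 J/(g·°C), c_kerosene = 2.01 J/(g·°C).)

T_f ≈ 77.6 °C

Let T be the final temperature. ΣQ_i = 0:
977.2*4.18*(T − 84.49) + 880.9*2.01*(T − 61.67) = 0
4084.7(T − 84.49) + 1770.6(T − 61.67) = 0
5855.3 T = 454309
T = 454309/5855.3 ≈ 77.59 °C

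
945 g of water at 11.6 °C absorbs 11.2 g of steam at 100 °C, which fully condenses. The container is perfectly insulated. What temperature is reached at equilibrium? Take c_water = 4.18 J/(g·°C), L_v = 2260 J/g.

Sum of m c ΔT and latent-heat terms is zero:
latent heat released on condensation: 11.2×2260 = 25312; condensate cools 100→T: 11.2×4.18×(T − 100) = 46.82(T − 100); original water: 3950.1(T − 11.6)
3996.9 T = 25312 + 4681.6 + 45821 = 75815
T ≈ 18.97 °C — below 100 °C, confirming all the steam condensed.

T_f ≈ 19.0 °C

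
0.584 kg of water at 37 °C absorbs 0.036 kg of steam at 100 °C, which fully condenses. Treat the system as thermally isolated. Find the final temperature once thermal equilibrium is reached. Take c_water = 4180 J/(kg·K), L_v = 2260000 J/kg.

Net heat exchanged in the isolated system is zero:
latent heat released on condensation: 0.036×2260000 = 81360
  condensate cools 100→T: 0.036×4180×(T − 100) = 150.48(T − 100)
  water warms: 0.584×4180×(T − 37) = 2441.1(T − 37)
2591.6 T = 81360 + 15048 + 90321 = 186729
T ≈ 72.05 °C — below 100 °C, confirming all the steam condensed.

T_f ≈ 72.1 °C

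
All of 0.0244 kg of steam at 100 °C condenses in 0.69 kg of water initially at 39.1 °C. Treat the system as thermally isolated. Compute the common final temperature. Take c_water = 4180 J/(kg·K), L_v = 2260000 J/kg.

Energy conservation, ΣQ = 0:
latent heat released on condensation: 0.0244×2260000 = 55144
  condensed water 100 °C→T: 101.99(T − 100)
  original water: 2884.2(T − 39.1)
2986.2 T = 55144 + 10199 + 112772 = 178115
T ≈ 59.65 °C (< 100 °C, so full condensation is consistent).

T_f ≈ 59.6 °C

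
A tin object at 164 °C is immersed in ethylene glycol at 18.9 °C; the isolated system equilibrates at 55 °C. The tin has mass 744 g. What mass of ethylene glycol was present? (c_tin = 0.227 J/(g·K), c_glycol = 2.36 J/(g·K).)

m ≈ 216 g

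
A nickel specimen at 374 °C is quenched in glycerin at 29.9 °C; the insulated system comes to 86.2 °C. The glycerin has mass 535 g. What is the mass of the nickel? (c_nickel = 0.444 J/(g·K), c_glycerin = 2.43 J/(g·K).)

|Q_nickel| = |Q_glycerin|:
m·0.444·(374 − 86.2) = 535·2.43·(86.2 − 29.9)
127.78 m = 73193  ⇒  m ≈ 572.8 g

m ≈ 573 g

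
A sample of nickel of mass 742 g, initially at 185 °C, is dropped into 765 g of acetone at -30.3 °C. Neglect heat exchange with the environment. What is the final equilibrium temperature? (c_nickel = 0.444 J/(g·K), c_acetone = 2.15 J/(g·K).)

Net heat exchanged in the isolated system is zero:
742×0.444×(T − 185) + 765×2.15×(T − (-30.3)) = 0
329.45(T − 185) + 1644.8(T − (-30.3)) = 0
1974.2 T = 11112
T = 11112/1974.2 ≈ 5.63 °C

T_f ≈ 5.6 °C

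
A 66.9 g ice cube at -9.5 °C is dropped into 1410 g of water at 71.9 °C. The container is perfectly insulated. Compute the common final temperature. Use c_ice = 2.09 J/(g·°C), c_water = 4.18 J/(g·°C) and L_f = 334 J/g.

T_f ≈ 64.8 °C

Heat gained plus heat lost sum to zero:
ice -9.5→0 °C: 66.9×2.09×9.5 = 1328.3; fusion: m_ice L_f = 66.9×334 = 22345; meltwater 0→T: 66.9×4.18×T = 279.64 T; water cools: 1410×4.18×(T − 71.9) = 5893.8(T − 71.9)
6173.4 T = 423764 − 23673 = 400091
T ≈ 64.81 °C. Since T > 0 °C, the all-ice-melts assumption holds.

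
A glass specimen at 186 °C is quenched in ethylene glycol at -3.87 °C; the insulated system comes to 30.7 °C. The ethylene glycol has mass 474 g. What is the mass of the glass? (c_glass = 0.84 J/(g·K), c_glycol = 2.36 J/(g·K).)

m ≈ 296 g

Heat gained plus heat lost sum to zero:
m·0.84·(30.7 − 186) + 474·2.36·(30.7 − (-3.87)) = 0
-130.45 m = -38671
m = -38671/-130.45 ≈ 296.4 g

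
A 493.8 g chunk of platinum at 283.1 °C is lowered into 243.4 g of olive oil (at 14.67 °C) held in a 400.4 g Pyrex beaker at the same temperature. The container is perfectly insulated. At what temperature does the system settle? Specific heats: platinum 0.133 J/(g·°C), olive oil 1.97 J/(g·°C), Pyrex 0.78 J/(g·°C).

T_f ≈ 35.2 °C

With ΣQ=0 the equilibrium temperature is the m·c-weighted mean:
T_f = (65.68*283.1 + 479.5*14.67 + 312.31*14.67) / (65.68 + 479.5 + 312.31)
    = 30209 / 857.49 ≈ 35.23 °C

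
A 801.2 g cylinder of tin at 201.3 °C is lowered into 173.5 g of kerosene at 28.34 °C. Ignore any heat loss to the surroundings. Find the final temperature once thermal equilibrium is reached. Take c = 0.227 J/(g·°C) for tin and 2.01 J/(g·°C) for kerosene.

With ΣQ=0 the equilibrium temperature is the m·c-weighted mean:
T_f = (181.87×201.3 + 348.73×28.34) / (181.87 + 348.73)
    = 46494 / 530.61 ≈ 87.62 °C

T_f ≈ 87.6 °C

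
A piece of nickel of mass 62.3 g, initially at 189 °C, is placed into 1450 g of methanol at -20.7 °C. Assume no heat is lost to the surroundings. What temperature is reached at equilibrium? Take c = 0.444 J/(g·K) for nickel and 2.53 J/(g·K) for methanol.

T_f ≈ -19.1 °C

Heat lost by the nickel equals heat gained by the methanol:
62.3×0.444×(189 − T) = 1450×2.53×(T − (-20.7))
27.66(189 − T) = 3668.5(T − (-20.7))
3696.2 T = -70710  ⇒  T ≈ -19.13 °C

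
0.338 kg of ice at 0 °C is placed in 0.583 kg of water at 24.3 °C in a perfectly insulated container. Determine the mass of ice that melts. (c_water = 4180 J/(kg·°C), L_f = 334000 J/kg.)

m_melted ≈ 0.177 kg

Water can give up m c ΔT = 0.583·4180·24.3 = 59218 J before reaching 0 °C.
To melt every bit of ice: 0.338·334000 = 112892 J.
59218 J < 112892 J, so only part of the ice melts and the system sits at 0 °C.
m_melted·334000 = 59218  ⇒  m_melted ≈ 0.1773 kg.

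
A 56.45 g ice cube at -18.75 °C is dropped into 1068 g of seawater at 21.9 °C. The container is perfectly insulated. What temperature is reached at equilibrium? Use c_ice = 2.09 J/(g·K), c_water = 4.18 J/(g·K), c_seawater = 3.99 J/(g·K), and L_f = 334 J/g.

T_f ≈ 16.1 °C

Energy balance with sensible and latent terms:
ice -18.75→0 °C: 56.45×2.09×18.75 = 2212.1
  latent heat to melt: 56.45×334 = 18854
  meltwater 0→T: 56.45×4.18×T = 235.96 T
  seawater: 4261.3(T − 21.9)
4497.3 T = 93323 − 21066 = 72256
T ≈ 16.07 °C — above 0 °C, consistent with complete melting.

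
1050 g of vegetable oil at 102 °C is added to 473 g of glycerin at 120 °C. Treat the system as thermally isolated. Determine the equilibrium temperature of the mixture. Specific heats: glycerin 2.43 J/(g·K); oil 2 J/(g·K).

Heat gained plus heat lost sum to zero:
473·2.43·(T − 120) + 1050·2·(T − 102) = 0
1149.4(T − 120) + 2100(T − 102) = 0
(1149.4 + 2100) T = 1149.4·120 + 2100·102
T ≈ 108.37 °C

T_f ≈ 108.4 °C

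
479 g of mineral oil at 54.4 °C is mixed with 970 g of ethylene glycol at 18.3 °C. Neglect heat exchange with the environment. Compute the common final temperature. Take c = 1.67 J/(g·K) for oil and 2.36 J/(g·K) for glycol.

T_f ≈ 27.6 °C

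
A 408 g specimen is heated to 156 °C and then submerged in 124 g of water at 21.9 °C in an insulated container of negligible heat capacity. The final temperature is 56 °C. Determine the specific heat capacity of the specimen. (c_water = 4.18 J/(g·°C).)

m_s c (T_s − T_f) = m_water c_water (T_f − T_0):
408·c·(156 − 56) = 124·4.18·(56 − 21.9)
40800 c = 17675  ⇒  c ≈ 0.4332 J/(g·°C)

c ≈ 0.433 J/(g·°C)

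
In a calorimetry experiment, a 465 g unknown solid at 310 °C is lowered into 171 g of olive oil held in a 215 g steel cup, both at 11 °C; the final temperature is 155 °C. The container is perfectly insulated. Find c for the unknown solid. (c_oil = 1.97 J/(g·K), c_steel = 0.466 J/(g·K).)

c ≈ 0.873 J/(g·K)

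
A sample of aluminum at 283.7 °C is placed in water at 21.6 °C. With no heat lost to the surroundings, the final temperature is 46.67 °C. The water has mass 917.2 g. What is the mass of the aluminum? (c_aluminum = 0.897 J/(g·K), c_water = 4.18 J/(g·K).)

|Q_aluminum| = |Q_water|:
m·0.897·(283.7 − 46.67) = 917.2·4.18·(46.67 − 21.6)
212.62 m = 96116  ⇒  m ≈ 452.1 g

m ≈ 452 g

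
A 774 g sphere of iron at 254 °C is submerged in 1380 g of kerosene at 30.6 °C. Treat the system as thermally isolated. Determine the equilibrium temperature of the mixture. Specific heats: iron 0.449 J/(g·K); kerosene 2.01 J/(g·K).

T_f ≈ 55.5 °C

Set heat shed by the hot body equal to heat absorbed by the cold body:
774×0.449×(254 − T) = 1380×2.01×(T − 30.6)
347.53(254 − T) = 2773.8(T − 30.6)
3121.3 T = 173150  ⇒  T ≈ 55.47 °C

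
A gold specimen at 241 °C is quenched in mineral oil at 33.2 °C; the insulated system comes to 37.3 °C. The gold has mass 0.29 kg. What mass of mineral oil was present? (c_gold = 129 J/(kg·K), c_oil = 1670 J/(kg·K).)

Heat lost by the gold = heat gained by the oil:
0.29·129·(241 − 37.3) = m·1670·(37.3 − 33.2)
6847 m = 7620.4  ⇒  m ≈ 1.113 kg

m ≈ 1.11 kg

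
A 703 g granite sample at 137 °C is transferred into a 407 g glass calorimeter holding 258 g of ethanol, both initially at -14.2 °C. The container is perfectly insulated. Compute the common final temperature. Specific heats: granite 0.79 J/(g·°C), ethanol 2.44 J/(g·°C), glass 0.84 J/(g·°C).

T_f ≈ 40.8 °C

Taking heat into each body as positive, Σ m c ΔT = 0:
703×0.79×(T − 137) + 258×2.44×(T − (-14.2)) + 407×0.84×(T − (-14.2)) = 0
(555.37 + 629.52 + 341.88) T = 555.37×137 + 629.52×(-14.2) + 341.88×(-14.2)
T = 62292 / 1526.8 = 40.8 °C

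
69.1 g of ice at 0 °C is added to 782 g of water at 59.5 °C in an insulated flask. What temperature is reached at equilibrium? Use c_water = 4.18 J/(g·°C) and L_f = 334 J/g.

T_f ≈ 48.2 °C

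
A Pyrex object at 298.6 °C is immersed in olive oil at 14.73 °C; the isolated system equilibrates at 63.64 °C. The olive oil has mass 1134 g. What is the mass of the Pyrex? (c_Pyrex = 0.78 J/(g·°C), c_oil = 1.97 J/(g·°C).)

m ≈ 596 g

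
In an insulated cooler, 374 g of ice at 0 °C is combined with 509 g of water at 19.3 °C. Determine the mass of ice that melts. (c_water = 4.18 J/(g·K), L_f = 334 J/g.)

Heat available from the water dropping to 0 °C: 509·4.18·19.3 = 41063 J.
To melt every bit of ice: 374·334 = 124916 J.
Since 41063 < 124916 J, not all the ice melts; equilibrium is at 0 °C.
m_melted·334 = 41063  ⇒  m_melted ≈ 122.9 g.

m_melted ≈ 123 g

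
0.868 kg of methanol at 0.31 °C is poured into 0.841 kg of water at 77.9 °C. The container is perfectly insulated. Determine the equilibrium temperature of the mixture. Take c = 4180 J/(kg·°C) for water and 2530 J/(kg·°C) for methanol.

Heat lost by the water equals heat gained by the methanol:
0.841×4180×(77.9 − T) = 0.868×2530×(T − 0.31)
3515.4(77.9 − T) = 2196(T − 0.31)
5711.4 T = 274529  ⇒  T ≈ 48.07 °C

T_f ≈ 48.1 °C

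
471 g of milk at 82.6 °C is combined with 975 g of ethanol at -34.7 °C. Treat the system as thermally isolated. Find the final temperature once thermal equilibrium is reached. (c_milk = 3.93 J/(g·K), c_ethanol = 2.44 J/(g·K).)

T_f ≈ 16.6 °C

Let T be the final temperature. ΣQ_i = 0:
471×3.93×(T − 82.6) + 975×2.44×(T − (-34.7)) = 0
1851(T − 82.6) + 2379(T − (-34.7)) = 0
4230 T = 70344
T = 70344 / 4230 = 16.6 °C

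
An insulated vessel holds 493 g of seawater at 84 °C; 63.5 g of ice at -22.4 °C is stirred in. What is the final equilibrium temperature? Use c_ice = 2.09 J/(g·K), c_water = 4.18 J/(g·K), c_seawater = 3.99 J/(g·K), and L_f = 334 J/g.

Energy conservation, ΣQ = 0:
warm ice to 0 °C: 63.5·2.09·(0 − (-22.4)) = 2972.8; melt ice: 63.5·334 = 21209; warm the meltwater: 265.43 T; seawater cools: 493·3.99·(T − 84) = 1967.1(T − 84)
2232.5 T = 165234 − 24182 = 141052
T ≈ 63.18 °C (positive, so assuming full melt was valid).

T_f ≈ 63.2 °C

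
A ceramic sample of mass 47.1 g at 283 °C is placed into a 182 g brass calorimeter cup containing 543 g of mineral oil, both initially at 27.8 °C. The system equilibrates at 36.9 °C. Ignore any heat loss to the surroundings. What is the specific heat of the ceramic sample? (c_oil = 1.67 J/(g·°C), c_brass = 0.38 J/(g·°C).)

c ≈ 0.766 J/(g·°C)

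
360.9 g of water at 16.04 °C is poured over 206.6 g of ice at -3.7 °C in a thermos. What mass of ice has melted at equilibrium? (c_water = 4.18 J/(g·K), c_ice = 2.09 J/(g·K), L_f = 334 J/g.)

Water can give up m c ΔT = 360.9×4.18×16.04 = 24197 J before reaching 0 °C.
Warming the ice to 0 °C takes 206.6×2.09×3.7 = 1597.6 J, leaving 22600 J for melting.
Melting all 206.6 g of ice would need 206.6×334 = 69004 J.
22600 J < 69004 J, so only part of the ice melts and the system sits at 0 °C.
m_melted×334 = 22600  ⇒  m_melted ≈ 67.66 g.

m_melted ≈ 67.7 g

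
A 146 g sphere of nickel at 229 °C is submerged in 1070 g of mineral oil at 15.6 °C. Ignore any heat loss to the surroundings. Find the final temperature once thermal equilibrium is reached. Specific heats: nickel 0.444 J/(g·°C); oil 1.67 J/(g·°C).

Net heat exchanged in the isolated system is zero:
146×0.444×(T − 229) + 1070×1.67×(T − 15.6) = 0
64.82(T − 229) + 1786.9(T − 15.6) = 0
1851.7 T = 42720
T ≈ 23.07 °C

T_f ≈ 23.1 °C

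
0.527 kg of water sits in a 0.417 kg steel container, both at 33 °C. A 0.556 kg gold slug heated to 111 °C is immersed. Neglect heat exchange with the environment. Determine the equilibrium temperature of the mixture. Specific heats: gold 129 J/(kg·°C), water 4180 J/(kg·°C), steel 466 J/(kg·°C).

T_f ≈ 35.3 °C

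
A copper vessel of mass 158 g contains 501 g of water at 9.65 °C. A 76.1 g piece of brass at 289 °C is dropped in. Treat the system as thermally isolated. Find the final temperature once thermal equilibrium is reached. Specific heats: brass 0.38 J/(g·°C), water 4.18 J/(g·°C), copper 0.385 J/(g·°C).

T_f ≈ 13.3 °C

T_f = Σ m_i c_i T_i / Σ m_i c_i:
T_f = (28.92·289 + 2094.2·9.65 + 60.83·9.65) / (28.92 + 2094.2 + 60.83)
    = 29153 / 2183.9 ≈ 13.35 °C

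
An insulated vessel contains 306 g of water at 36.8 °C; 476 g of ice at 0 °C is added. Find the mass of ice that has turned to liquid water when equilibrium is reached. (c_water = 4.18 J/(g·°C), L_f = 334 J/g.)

Water can give up m c ΔT = 306·4.18·36.8 = 47070 J before reaching 0 °C.
Melting all 476 g of ice would need 476·334 = 158984 J.
Since 47070 < 158984 J, not all the ice melts; equilibrium is at 0 °C.
Mass melted = 47070/334 ≈ 140.9 g.

m_melted ≈ 141 g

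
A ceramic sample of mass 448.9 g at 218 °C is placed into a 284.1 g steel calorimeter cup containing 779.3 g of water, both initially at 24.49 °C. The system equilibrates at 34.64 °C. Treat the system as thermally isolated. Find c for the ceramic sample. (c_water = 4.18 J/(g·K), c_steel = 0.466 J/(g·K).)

c ≈ 0.418 J/(g·K)

Taking heat into each body as positive, Σ m c ΔT = 0:
448.9·c·(34.64 − 218) + 779.3·4.18·(34.64 − 24.49) + 284.1·0.466·(34.64 − 24.49) = 0
-82310 c = -34407
c = -34407/-82310 ≈ 0.418 J/(g·K)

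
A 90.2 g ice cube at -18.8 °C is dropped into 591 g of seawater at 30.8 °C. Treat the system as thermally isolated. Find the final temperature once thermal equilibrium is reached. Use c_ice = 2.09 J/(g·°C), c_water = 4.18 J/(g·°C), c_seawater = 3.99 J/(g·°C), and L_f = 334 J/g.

Energy conservation, ΣQ = 0:
warm ice to 0 °C: 90.2×2.09×(0 − (-18.8)) = 3544.1; melt ice: 90.2×334 = 30127; warm the meltwater: 377.04 T; seawater: 2358.1(T − 30.8)
2735.1 T = 72629 − 33671 = 38958
T ≈ 14.24 °C (positive, so assuming full melt was valid).

T_f ≈ 14.2 °C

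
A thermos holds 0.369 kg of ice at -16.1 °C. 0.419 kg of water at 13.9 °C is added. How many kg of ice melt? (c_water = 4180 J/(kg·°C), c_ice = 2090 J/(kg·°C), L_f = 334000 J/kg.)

m_melted ≈ 0.0357 kg

Water can give up m c ΔT = 0.419×4180×13.9 = 24345 J before reaching 0 °C.
Warming the ice to 0 °C takes 0.369×2090×16.1 = 12416 J, leaving 11928 J for melting.
Melting all 0.369 kg of ice would need 0.369×334000 = 123246 J.
That's not enough to melt it all — equilibrium is at 0 °C with ice remaining.
m_melt = 11928 / L_f = 0.03571 kg.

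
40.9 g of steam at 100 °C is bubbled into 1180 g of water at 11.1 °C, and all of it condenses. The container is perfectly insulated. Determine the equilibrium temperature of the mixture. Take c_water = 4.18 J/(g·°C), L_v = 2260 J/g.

T_f ≈ 32.2 °C

Heat gained plus heat lost sum to zero:
latent heat released on condensation: 40.9×2260 = 92434
  condensed water 100 °C→T: 170.96(T − 100)
  water warms: 1180×4.18×(T − 11.1) = 4932.4(T − 11.1)
5103.4 T = 92434 + 17096 + 54750 = 164280
T ≈ 32.19 °C (< 100 °C, so full condensation is consistent).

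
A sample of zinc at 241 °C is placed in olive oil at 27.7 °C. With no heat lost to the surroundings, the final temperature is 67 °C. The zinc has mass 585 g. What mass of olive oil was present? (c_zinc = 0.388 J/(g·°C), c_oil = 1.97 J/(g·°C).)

m ≈ 510 g

Heat lost by the zinc = heat gained by the oil:
585×0.388×(241 − 67) = m×1.97×(67 − 27.7)
77.42 m = 39495  ⇒  m ≈ 510.1 g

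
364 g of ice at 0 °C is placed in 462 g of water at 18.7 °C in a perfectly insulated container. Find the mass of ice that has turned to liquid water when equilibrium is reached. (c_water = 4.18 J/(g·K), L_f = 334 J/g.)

Water can give up m c ΔT = 462×4.18×18.7 = 36113 J before reaching 0 °C.
Fully melting the ice requires m_ice L_f = 364×334 = 121576 J.
That's not enough to melt it all — equilibrium is at 0 °C with ice remaining.
m_melt = 36113 / L_f = 108.1 g.

m_melted ≈ 108 g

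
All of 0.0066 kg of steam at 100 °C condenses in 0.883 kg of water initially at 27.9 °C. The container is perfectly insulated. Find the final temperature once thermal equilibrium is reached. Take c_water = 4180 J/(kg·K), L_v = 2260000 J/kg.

T_f ≈ 32.4 °C

Taking heat into each body as positive, Σ m c ΔT = 0:
latent heat released on condensation: 0.0066·2260000 = 14916; condensate cools 100→T: 0.0066·4180·(T − 100) = 27.59(T − 100); original water: 3690.9(T − 27.9)
3718.5 T = 14916 + 2758.8 + 102977 = 120652
T ≈ 32.45 °C (< 100 °C, so full condensation is consistent).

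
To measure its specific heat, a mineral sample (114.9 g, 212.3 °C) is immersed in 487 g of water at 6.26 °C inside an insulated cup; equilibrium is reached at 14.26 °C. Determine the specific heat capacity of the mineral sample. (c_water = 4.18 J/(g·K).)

Let T be the final temperature. ΣQ_i = 0:
114.9·c·(14.26 − 212.3) + 487·4.18·(14.26 − 6.26) = 0
-22755 c = -16285
c = -16285/-22755 ≈ 0.7157 J/(g·K)

c ≈ 0.716 J/(g·K)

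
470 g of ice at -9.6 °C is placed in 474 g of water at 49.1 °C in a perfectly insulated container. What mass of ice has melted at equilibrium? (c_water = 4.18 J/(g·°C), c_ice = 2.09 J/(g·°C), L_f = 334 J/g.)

Water can give up m c ΔT = 474×4.18×49.1 = 97283 J before reaching 0 °C.
Of that, 470×2.09×9.6 = 9430.1 J goes to bring the ice to 0 °C, leaving 87853 J.
To melt every bit of ice: 470×334 = 156980 J.
That's not enough to melt it all — equilibrium is at 0 °C with ice remaining.
m_melted×334 = 87853  ⇒  m_melted ≈ 263 g.

m_melted ≈ 263 g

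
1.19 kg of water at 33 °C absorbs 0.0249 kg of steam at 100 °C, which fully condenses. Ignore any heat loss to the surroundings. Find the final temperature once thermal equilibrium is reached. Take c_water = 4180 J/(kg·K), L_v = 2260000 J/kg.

Conservation of energy gives ΣQ = 0:
steam→water at 100 °C releases m L_v = 0.0249·2260000 = 56274
  condensed water 100 °C→T: 104.08(T − 100)
  water warms: 1.19·4180·(T − 33) = 4974.2(T − 33)
5078.3 T = 56274 + 10408 + 164149 = 230831
T ≈ 45.45 °C — below 100 °C, confirming all the steam condensed.

T_f ≈ 45.5 °C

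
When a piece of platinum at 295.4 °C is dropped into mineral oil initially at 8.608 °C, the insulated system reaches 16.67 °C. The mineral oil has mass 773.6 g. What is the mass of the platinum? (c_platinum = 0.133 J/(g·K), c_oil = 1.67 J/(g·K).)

|Q_platinum| = |Q_oil|:
m×0.133×(295.4 − 16.67) = 773.6×1.67×(16.67 − 8.608)
37.07 m = 10415  ⇒  m ≈ 281 g

m ≈ 281 g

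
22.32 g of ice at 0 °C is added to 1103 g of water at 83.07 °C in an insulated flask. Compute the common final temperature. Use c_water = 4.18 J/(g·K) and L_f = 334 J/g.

T_f ≈ 79.8 °C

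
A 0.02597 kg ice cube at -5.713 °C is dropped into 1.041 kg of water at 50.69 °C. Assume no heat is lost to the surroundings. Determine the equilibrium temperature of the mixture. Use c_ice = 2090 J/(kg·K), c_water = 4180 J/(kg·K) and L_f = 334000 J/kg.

T_f ≈ 47.4 °C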